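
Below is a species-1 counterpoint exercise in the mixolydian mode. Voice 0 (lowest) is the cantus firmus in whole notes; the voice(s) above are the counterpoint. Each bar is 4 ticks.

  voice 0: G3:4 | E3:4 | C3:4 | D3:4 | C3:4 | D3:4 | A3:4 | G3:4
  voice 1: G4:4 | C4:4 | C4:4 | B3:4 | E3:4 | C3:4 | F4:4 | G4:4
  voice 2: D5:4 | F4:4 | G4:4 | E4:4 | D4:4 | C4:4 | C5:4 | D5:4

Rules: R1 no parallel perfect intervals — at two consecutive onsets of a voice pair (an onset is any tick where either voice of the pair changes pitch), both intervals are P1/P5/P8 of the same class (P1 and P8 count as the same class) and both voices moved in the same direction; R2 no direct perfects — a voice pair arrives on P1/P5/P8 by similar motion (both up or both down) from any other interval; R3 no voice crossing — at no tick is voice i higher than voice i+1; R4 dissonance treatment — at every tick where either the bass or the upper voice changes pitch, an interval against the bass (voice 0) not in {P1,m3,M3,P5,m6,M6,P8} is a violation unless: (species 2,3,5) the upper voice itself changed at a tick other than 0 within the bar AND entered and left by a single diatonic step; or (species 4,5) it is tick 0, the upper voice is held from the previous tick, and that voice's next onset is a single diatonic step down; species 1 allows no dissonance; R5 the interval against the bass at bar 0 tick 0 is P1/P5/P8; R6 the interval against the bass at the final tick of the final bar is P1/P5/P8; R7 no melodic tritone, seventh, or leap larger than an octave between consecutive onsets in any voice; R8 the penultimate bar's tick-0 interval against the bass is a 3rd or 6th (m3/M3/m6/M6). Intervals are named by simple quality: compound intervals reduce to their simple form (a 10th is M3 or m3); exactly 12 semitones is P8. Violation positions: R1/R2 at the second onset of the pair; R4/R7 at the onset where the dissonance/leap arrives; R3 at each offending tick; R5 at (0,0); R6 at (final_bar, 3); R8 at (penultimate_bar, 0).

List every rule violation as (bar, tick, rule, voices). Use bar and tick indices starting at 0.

bar 0: v0=G3 v1=G4 v2=D5 downbeat P5
bar 1: v0=E3 v1=C4 v2=F4 downbeat m2
bar 2: v0=C3 v1=C4 v2=G4 downbeat P5
bar 3: v0=D3 v1=B3 v2=E4 downbeat M2
bar 4: v0=C3 v1=E3 v2=D4 downbeat M2
bar 5: v0=D3 v1=C3 v2=C4 downbeat m7
bar 6: v0=A3 v1=F4 v2=C5 downbeat m3
bar 7: v0=G3 v1=G4 v2=D5 downbeat P5
  -> R4 @ bar 1 tick 0 v(0, 2): E3/F4 m2 untreated
  -> R4 @ bar 3 tick 0 v(0, 2): D3/E4 M2 untreated
  -> R4 @ bar 4 tick 0 v(0, 2): C3/D4 M2 untreated
  -> R2 @ bar 5 tick 0 v(1, 2): E3/D4 m7 -> C3/C4 P8 similar
  -> R3 @ bar 5 tick 0 v(0, 1): D3 above C3
  -> R4 @ bar 5 tick 0 v(0, 1): D3/C3 M2 untreated
  -> R4 @ bar 5 tick 0 v(0, 2): D3/C4 m7 untreated
  -> R3 @ bar 5 tick 1 v(0, 1): D3 above C3
  -> R3 @ bar 5 tick 2 v(0, 1): D3 above C3
  -> R3 @ bar 5 tick 3 v(0, 1): D3 above C3
  -> R2 @ bar 6 tick 0 v(1, 2): C3/C4 P8 -> F4/C5 P5 similar
  -> R7 @ bar 6 tick 0 v(1,): C3->F4 leap 17st
  -> R1 @ bar 7 tick 0 v(1, 2): F4/C5 P5 -> G4/D5 P5 similar

(1, 0, R4, (0, 2))
(3, 0, R4, (0, 2))
(4, 0, R4, (0, 2))
(5, 0, R2, (1, 2))
(5, 0, R3, (0, 1))
(5, 0, R4, (0, 1))
(5, 0, R4, (0, 2))
(5, 1, R3, (0, 1))
(5, 2, R3, (0, 1))
(5, 3, R3, (0, 1))
(6, 0, R2, (1, 2))
(6, 0, R7, (1,))
(7, 0, R1, (1, 2))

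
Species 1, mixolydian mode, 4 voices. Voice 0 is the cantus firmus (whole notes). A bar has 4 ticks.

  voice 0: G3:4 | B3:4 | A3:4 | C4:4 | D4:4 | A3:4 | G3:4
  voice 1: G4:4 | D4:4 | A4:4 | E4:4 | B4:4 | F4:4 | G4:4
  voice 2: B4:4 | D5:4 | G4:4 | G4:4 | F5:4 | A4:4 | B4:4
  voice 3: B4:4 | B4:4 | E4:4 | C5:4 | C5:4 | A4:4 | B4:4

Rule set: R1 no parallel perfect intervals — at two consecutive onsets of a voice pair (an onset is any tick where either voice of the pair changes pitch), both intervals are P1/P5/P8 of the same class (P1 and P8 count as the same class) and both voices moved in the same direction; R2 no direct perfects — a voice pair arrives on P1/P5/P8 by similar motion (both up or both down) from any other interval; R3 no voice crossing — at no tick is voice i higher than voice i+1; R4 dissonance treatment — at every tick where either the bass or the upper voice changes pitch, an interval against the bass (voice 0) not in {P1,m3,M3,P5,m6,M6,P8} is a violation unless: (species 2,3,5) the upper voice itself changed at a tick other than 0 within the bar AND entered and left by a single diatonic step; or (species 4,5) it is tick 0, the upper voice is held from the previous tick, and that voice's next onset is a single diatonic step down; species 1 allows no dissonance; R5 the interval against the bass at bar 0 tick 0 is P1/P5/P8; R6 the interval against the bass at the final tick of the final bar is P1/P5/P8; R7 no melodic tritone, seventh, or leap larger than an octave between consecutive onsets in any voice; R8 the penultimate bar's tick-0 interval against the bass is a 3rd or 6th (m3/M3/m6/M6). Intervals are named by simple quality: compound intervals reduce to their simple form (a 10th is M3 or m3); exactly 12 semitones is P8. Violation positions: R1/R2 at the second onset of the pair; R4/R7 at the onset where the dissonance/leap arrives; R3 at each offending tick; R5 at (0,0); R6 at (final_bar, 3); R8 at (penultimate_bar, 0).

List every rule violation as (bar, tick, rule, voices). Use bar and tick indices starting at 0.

(0, 0, R5, (0, 2))
(0, 0, R5, (0, 3))
(1, 0, R3, (2, 3))
(1, 1, R3, (2, 3))
(1, 2, R3, (2, 3))
(1, 3, R3, (2, 3))
(2, 0, R2, (0, 3))
(2, 0, R3, (1, 2))
(2, 0, R3, (2, 3))
(2, 0, R4, (0, 2))
(2, 1, R3, (1, 2))
(2, 1, R3, (2, 3))
(2, 2, R3, (1, 2))
(2, 2, R3, (2, 3))
(2, 3, R3, (1, 2))
(2, 3, R3, (2, 3))
(3, 0, R2, (0, 3))
(4, 0, R3, (2, 3))
(4, 0, R4, (0, 3))
(4, 0, R7, (2,))
(4, 1, R3, (2, 3))
(4, 2, R3, (2, 3))
(4, 3, R3, (2, 3))
(5, 0, R2, (0, 2))
(5, 0, R2, (0, 3))
(5, 0, R2, (2, 3))
(5, 0, R7, (1,))
(5, 0, R8, (0, 2))
(5, 0, R8, (0, 3))
(6, 0, R1, (2, 3))
(6, 3, R6, (0, 2))
(6, 3, R6, (0, 3))

bar 0: v0=G3 v1=G4 v2=B4 v3=B4 downbeat M3
bar 1: v0=B3 v1=D4 v2=D5 v3=B4 downbeat P8
bar 2: v0=A3 v1=A4 v2=G4 v3=E4 downbeat P5
bar 3: v0=C4 v1=E4 v2=G4 v3=C5 downbeat P8
bar 4: v0=D4 v1=B4 v2=F5 v3=C5 downbeat m7
bar 5: v0=A3 v1=F4 v2=A4 v3=A4 downbeat P8
bar 6: v0=G3 v1=G4 v2=B4 v3=B4 downbeat M3
  -> R5 @ bar 0 tick 0 v(0, 2): opens on M3
  -> R5 @ bar 0 tick 0 v(0, 3): opens on M3
  -> R3 @ bar 1 tick 0 v(2, 3): D5 above B4
  -> R3 @ bar 1 tick 1 v(2, 3): D5 above B4
  -> R3 @ bar 1 tick 2 v(2, 3): D5 above B4
  -> R3 @ bar 1 tick 3 v(2, 3): D5 above B4
  -> R2 @ bar 2 tick 0 v(0, 3): B3/B4 P8 -> A3/E4 P5 similar
  -> R3 @ bar 2 tick 0 v(1, 2): A4 above G4
  -> R3 @ bar 2 tick 0 v(2, 3): G4 above E4
  -> R4 @ bar 2 tick 0 v(0, 2): A3/G4 m7 untreated
  -> R3 @ bar 2 tick 1 v(1, 2): A4 above G4
  -> R3 @ bar 2 tick 1 v(2, 3): G4 above E4
  -> R3 @ bar 2 tick 2 v(1, 2): A4 above G4
  -> R3 @ bar 2 tick 2 v(2, 3): G4 above E4
  -> R3 @ bar 2 tick 3 v(1, 2): A4 above G4
  -> R3 @ bar 2 tick 3 v(2, 3): G4 above E4
  -> R2 @ bar 3 tick 0 v(0, 3): A3/E4 P5 -> C4/C5 P8 similar
  -> R3 @ bar 4 tick 0 v(2, 3): F5 above C5
  -> R4 @ bar 4 tick 0 v(0, 3): D4/C5 m7 untreated
  -> R7 @ bar 4 tick 0 v(2,): G4->F5 leap 10st
  -> R3 @ bar 4 tick 1 v(2, 3): F5 above C5
  -> R3 @ bar 4 tick 2 v(2, 3): F5 above C5
  -> R3 @ bar 4 tick 3 v(2, 3): F5 above C5
  -> R2 @ bar 5 tick 0 v(0, 2): D4/F5 m3 -> A3/A4 P8 similar
  -> R2 @ bar 5 tick 0 v(0, 3): D4/C5 m7 -> A3/A4 P8 similar
  -> R2 @ bar 5 tick 0 v(2, 3): F5/C5 P4 -> A4/A4 P1 similar
  -> R7 @ bar 5 tick 0 v(1,): B4->F4 leap 6st
  -> R8 @ bar 5 tick 0 v(0, 2): penult P8 not 3rd/6th
  -> R8 @ bar 5 tick 0 v(0, 3): penult P8 not 3rd/6th
  -> R1 @ bar 6 tick 0 v(2, 3): A4/A4 P1 -> B4/B4 P1 similar
  -> R6 @ bar 6 tick 3 v(0, 2): closes on M3
  -> R6 @ bar 6 tick 3 v(0, 3): closes on M3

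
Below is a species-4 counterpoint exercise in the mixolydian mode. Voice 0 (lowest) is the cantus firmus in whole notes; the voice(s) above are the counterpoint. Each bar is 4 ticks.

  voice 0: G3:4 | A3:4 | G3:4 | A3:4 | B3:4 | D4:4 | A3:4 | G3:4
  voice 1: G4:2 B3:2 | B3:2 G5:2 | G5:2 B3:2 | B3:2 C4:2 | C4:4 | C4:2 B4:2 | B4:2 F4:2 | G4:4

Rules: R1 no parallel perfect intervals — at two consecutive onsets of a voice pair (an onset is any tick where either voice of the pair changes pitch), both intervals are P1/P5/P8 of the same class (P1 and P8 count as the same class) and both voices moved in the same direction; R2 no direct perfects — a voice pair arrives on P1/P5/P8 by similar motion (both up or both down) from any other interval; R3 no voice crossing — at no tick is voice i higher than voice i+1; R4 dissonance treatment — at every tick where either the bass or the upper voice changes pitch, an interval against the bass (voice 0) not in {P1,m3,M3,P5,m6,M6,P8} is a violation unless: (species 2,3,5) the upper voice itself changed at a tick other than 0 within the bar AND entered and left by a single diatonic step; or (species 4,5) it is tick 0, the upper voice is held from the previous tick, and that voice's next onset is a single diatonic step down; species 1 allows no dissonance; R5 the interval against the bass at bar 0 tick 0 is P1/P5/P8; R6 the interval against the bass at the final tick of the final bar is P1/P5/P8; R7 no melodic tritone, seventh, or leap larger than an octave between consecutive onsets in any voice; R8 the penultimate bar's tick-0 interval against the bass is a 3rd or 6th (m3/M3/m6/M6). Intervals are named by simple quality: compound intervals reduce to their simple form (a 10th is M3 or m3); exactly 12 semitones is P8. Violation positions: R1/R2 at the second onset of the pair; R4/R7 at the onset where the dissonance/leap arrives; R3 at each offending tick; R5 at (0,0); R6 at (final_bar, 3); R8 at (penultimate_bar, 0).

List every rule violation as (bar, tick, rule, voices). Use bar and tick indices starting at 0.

(1, 0, R4, (0, 1))
(1, 2, R4, (0, 1))
(1, 2, R7, (1,))
(2, 2, R7, (1,))
(3, 0, R4, (0, 1))
(4, 0, R4, (0, 1))
(5, 0, R3, (0, 1))
(5, 0, R4, (0, 1))
(5, 1, R3, (0, 1))
(5, 2, R7, (1,))
(6, 0, R4, (0, 1))
(6, 0, R8, (0, 1))
(6, 2, R7, (1,))

bar 0: v0=G3 v1=G4 downbeat P8
bar 1: v0=A3 v1=B3 downbeat M2
bar 2: v0=G3 v1=G5 downbeat P1
bar 3: v0=A3 v1=B3 downbeat M2
bar 4: v0=B3 v1=C4 downbeat m2
bar 5: v0=D4 v1=C4 downbeat M2
bar 6: v0=A3 v1=B4 downbeat M2
bar 7: v0=G3 v1=G4 downbeat P8
  -> R4 @ bar 1 tick 0 v(0, 1): A3/B3 M2 untreated
  -> R4 @ bar 1 tick 2 v(0, 1): A3/G5 m7 untreated
  -> R7 @ bar 1 tick 2 v(1,): B3->G5 leap 20st
  -> R7 @ bar 2 tick 2 v(1,): G5->B3 leap 20st
  -> R4 @ bar 3 tick 0 v(0, 1): A3/B3 M2 untreated
  -> R4 @ bar 4 tick 0 v(0, 1): B3/C4 m2 untreated
  -> R3 @ bar 5 tick 0 v(0, 1): D4 above C4
  -> R4 @ bar 5 tick 0 v(0, 1): D4/C4 M2 untreated
  -> R3 @ bar 5 tick 1 v(0, 1): D4 above C4
  -> R7 @ bar 5 tick 2 v(1,): C4->B4 leap 11st
  -> R4 @ bar 6 tick 0 v(0, 1): A3/B4 M2 untreated
  -> R8 @ bar 6 tick 0 v(0, 1): penult M2 not 3rd/6th
  -> R7 @ bar 6 tick 2 v(1,): B4->F4 leap 6st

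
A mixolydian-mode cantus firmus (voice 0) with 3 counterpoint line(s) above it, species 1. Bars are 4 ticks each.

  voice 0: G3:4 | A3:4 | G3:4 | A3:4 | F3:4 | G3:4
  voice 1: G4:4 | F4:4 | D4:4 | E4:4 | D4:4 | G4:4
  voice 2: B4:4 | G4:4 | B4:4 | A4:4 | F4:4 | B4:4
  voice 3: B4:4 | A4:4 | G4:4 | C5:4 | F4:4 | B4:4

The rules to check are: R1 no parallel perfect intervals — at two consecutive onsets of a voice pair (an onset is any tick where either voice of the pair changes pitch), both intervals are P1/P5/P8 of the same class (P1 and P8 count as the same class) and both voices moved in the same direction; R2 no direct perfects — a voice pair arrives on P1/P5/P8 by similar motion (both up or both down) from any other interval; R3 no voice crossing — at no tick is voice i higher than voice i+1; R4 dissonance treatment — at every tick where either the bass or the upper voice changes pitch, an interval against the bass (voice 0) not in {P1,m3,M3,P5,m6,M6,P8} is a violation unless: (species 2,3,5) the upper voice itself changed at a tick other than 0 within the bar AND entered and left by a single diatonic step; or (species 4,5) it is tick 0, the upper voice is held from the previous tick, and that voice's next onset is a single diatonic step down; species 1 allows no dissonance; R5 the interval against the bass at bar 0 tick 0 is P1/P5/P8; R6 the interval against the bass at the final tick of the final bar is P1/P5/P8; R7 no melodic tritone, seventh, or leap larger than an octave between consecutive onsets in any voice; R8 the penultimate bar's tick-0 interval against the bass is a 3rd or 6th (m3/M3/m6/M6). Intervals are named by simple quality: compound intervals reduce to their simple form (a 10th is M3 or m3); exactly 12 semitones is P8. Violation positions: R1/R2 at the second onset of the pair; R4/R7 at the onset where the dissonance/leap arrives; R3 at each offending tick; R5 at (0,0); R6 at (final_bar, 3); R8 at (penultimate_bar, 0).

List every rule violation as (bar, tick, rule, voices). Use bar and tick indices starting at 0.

(0, 0, R5, (0, 2))
(0, 0, R5, (0, 3))
(1, 0, R4, (0, 2))
(2, 0, R1, (0, 3))
(2, 0, R2, (0, 1))
(2, 0, R3, (2, 3))
(2, 1, R3, (2, 3))
(2, 2, R3, (2, 3))
(2, 3, R3, (2, 3))
(3, 0, R1, (0, 1))
(4, 0, R1, (0, 2))
(4, 0, R2, (0, 3))
(4, 0, R2, (2, 3))
(4, 0, R8, (0, 2))
(4, 0, R8, (0, 3))
(5, 0, R1, (2, 3))
(5, 0, R2, (0, 1))
(5, 0, R7, (2,))
(5, 0, R7, (3,))
(5, 3, R6, (0, 2))
(5, 3, R6, (0, 3))

bar 0: v0=G3 v1=G4 v2=B4 v3=B4 downbeat M3
bar 1: v0=A3 v1=F4 v2=G4 v3=A4 downbeat P8
bar 2: v0=G3 v1=D4 v2=B4 v3=G4 downbeat P8
bar 3: v0=A3 v1=E4 v2=A4 v3=C5 downbeat m3
bar 4: v0=F3 v1=D4 v2=F4 v3=F4 downbeat P8
bar 5: v0=G3 v1=G4 v2=B4 v3=B4 downbeat M3
  -> R5 @ bar 0 tick 0 v(0, 2): opens on M3
  -> R5 @ bar 0 tick 0 v(0, 3): opens on M3
  -> R4 @ bar 1 tick 0 v(0, 2): A3/G4 m7 untreated
  -> R1 @ bar 2 tick 0 v(0, 3): A3/A4 P8 -> G3/G4 P8 similar
  -> R2 @ bar 2 tick 0 v(0, 1): A3/F4 m6 -> G3/D4 P5 similar
  -> R3 @ bar 2 tick 0 v(2, 3): B4 above G4
  -> R3 @ bar 2 tick 1 v(2, 3): B4 above G4
  -> R3 @ bar 2 tick 2 v(2, 3): B4 above G4
  -> R3 @ bar 2 tick 3 v(2, 3): B4 above G4
  -> R1 @ bar 3 tick 0 v(0, 1): G3/D4 P5 -> A3/E4 P5 similar
  -> R1 @ bar 4 tick 0 v(0, 2): A3/A4 P8 -> F3/F4 P8 similar
  -> R2 @ bar 4 tick 0 v(0, 3): A3/C5 m3 -> F3/F4 P8 similar
  -> R2 @ bar 4 tick 0 v(2, 3): A4/C5 m3 -> F4/F4 P1 similar
  -> R8 @ bar 4 tick 0 v(0, 2): penult P8 not 3rd/6th
  -> R8 @ bar 4 tick 0 v(0, 3): penult P8 not 3rd/6th
  -> R1 @ bar 5 tick 0 v(2, 3): F4/F4 P1 -> B4/B4 P1 similar
  -> R2 @ bar 5 tick 0 v(0, 1): F3/D4 M6 -> G3/G4 P8 similar
  -> R7 @ bar 5 tick 0 v(2,): F4->B4 leap 6st
  -> R7 @ bar 5 tick 0 v(3,): F4->B4 leap 6st
  -> R6 @ bar 5 tick 3 v(0, 2): closes on M3
  -> R6 @ bar 5 tick 3 v(0, 3): closes on M3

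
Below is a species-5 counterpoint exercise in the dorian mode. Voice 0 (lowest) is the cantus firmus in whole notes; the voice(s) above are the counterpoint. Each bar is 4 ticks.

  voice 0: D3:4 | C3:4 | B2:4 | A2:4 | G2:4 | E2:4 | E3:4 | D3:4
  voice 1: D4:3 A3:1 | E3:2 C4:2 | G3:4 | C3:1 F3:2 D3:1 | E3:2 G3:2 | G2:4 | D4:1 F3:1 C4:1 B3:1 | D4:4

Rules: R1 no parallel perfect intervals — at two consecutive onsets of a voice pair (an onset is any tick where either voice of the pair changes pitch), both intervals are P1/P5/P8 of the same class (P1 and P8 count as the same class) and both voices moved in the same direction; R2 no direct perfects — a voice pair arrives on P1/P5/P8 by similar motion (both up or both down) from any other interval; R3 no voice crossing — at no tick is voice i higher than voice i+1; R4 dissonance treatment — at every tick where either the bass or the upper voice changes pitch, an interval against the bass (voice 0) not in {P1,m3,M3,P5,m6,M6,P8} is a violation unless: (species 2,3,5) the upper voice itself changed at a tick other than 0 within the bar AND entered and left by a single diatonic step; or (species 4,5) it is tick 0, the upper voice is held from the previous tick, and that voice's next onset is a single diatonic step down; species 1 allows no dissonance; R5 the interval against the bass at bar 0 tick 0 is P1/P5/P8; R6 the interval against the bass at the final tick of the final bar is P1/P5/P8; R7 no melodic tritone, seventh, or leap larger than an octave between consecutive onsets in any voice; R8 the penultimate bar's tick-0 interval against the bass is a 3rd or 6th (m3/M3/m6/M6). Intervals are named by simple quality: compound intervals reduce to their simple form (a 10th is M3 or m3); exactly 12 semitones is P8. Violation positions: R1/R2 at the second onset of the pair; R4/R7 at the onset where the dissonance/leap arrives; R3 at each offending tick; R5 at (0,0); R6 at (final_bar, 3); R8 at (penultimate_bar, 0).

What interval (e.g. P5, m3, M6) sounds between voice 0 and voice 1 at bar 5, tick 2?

m3

voice 0=E2 voice 1=G2 -> m3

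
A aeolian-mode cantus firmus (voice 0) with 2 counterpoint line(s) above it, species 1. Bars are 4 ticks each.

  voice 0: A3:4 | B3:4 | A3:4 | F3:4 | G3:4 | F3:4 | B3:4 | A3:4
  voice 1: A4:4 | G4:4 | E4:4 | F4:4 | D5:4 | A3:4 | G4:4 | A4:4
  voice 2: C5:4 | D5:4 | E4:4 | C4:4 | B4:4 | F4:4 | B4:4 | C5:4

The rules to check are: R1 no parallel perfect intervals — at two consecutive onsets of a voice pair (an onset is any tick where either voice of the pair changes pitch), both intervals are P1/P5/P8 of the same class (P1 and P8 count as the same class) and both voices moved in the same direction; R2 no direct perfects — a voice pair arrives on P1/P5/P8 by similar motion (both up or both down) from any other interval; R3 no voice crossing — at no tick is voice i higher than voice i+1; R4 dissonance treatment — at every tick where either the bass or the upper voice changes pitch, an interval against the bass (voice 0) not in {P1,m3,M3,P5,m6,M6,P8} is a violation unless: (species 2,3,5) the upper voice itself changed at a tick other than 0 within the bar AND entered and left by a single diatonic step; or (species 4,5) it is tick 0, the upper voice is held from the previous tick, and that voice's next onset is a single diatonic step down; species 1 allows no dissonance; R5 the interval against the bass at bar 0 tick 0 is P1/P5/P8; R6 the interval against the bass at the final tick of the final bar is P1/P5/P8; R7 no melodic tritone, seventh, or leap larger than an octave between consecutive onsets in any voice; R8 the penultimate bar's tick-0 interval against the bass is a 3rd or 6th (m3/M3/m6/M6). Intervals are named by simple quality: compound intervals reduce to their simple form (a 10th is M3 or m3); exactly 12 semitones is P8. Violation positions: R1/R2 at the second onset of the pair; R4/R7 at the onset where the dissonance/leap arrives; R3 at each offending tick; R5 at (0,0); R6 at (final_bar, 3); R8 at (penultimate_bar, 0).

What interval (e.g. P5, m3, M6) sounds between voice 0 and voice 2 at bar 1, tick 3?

voice 0=B3 voice 2=D5 -> m3

m3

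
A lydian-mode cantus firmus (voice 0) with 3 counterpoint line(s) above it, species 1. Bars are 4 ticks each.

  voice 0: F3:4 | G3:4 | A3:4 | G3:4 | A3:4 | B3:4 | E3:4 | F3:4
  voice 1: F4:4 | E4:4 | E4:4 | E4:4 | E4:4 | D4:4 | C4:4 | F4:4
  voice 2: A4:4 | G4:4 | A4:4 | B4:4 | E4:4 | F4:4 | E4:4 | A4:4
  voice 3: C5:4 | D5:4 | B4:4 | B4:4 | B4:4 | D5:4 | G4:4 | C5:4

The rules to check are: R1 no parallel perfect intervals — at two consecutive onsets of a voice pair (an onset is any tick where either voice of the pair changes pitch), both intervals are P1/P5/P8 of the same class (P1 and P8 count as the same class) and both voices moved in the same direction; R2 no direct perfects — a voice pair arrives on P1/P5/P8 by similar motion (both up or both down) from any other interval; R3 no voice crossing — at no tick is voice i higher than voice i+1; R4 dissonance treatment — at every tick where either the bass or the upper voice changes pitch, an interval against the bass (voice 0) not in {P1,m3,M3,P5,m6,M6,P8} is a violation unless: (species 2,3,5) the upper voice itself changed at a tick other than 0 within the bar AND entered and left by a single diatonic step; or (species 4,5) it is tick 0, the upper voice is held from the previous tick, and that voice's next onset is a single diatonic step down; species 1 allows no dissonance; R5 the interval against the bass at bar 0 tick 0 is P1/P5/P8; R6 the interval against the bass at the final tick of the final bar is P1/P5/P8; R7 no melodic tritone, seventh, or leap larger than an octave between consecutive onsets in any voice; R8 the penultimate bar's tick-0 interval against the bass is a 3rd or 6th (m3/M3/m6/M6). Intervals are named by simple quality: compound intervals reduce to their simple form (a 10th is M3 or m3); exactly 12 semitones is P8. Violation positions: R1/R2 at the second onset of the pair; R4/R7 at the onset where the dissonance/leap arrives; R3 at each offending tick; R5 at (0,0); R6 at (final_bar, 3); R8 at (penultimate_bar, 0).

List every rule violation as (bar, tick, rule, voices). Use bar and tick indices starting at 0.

(0, 0, R5, (0, 2))
(1, 0, R1, (0, 3))
(2, 0, R1, (0, 2))
(2, 0, R4, (0, 3))
(4, 0, R4, (0, 3))
(5, 0, R4, (0, 2))
(6, 0, R2, (0, 2))
(6, 0, R2, (1, 3))
(6, 0, R8, (0, 2))
(7, 0, R1, (1, 3))
(7, 0, R2, (0, 1))
(7, 0, R2, (0, 3))
(7, 3, R6, (0, 2))

bar 0: v0=F3 v1=F4 v2=A4 v3=C5 downbeat P5
bar 1: v0=G3 v1=E4 v2=G4 v3=D5 downbeat P5
bar 2: v0=A3 v1=E4 v2=A4 v3=B4 downbeat M2
bar 3: v0=G3 v1=E4 v2=B4 v3=B4 downbeat M3
bar 4: v0=A3 v1=E4 v2=E4 v3=B4 downbeat M2
bar 5: v0=B3 v1=D4 v2=F4 v3=D5 downbeat m3
bar 6: v0=E3 v1=C4 v2=E4 v3=G4 downbeat m3
bar 7: v0=F3 v1=F4 v2=A4 v3=C5 downbeat P5
  -> R5 @ bar 0 tick 0 v(0, 2): opens on M3
  -> R1 @ bar 1 tick 0 v(0, 3): F3/C5 P5 -> G3/D5 P5 similar
  -> R1 @ bar 2 tick 0 v(0, 2): G3/G4 P8 -> A3/A4 P8 similar
  -> R4 @ bar 2 tick 0 v(0, 3): A3/B4 M2 untreated
  -> R4 @ bar 4 tick 0 v(0, 3): A3/B4 M2 untreated
  -> R4 @ bar 5 tick 0 v(0, 2): B3/F4 TT untreated
  -> R2 @ bar 6 tick 0 v(0, 2): B3/F4 TT -> E3/E4 P8 similar
  -> R2 @ bar 6 tick 0 v(1, 3): D4/D5 P8 -> C4/G4 P5 similar
  -> R8 @ bar 6 tick 0 v(0, 2): penult P8 not 3rd/6th
  -> R1 @ bar 7 tick 0 v(1, 3): C4/G4 P5 -> F4/C5 P5 similar
  -> R2 @ bar 7 tick 0 v(0, 1): E3/C4 m6 -> F3/F4 P8 similar
  -> R2 @ bar 7 tick 0 v(0, 3): E3/G4 m3 -> F3/C5 P5 similar
  -> R6 @ bar 7 tick 3 v(0, 2): closes on M3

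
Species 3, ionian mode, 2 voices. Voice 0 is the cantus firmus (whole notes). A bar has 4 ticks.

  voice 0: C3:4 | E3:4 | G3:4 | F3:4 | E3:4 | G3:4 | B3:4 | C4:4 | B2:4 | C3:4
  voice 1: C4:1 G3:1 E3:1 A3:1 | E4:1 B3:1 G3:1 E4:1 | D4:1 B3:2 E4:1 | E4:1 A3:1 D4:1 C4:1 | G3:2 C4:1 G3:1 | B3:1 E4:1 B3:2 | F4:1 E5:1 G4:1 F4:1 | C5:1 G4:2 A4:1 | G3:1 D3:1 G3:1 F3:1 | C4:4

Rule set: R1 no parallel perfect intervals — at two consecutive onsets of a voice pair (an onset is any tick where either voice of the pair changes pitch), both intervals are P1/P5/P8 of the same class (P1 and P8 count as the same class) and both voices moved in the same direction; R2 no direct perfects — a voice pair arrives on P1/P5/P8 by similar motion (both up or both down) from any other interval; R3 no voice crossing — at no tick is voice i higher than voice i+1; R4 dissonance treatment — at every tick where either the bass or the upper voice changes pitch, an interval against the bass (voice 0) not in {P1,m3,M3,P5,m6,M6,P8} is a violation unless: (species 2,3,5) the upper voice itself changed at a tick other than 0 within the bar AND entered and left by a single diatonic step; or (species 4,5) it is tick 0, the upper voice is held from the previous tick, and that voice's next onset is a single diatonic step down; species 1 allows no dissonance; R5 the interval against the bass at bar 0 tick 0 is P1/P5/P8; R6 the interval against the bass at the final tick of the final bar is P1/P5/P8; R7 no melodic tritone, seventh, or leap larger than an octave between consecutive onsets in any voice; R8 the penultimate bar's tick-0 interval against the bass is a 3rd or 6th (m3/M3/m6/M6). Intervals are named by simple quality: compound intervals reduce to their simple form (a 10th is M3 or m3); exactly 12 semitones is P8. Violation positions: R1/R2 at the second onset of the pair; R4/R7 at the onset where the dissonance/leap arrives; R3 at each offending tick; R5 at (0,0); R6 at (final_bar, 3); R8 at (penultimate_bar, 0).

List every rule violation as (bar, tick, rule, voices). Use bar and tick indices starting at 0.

bar 0: v0=C3 v1=C4 downbeat P8
bar 1: v0=E3 v1=E4 downbeat P8
bar 2: v0=G3 v1=D4 downbeat P5
bar 3: v0=F3 v1=E4 downbeat M7
bar 4: v0=E3 v1=G3 downbeat m3
bar 5: v0=G3 v1=B3 downbeat M3
bar 6: v0=B3 v1=F4 downbeat TT
bar 7: v0=C4 v1=C5 downbeat P8
bar 8: v0=B2 v1=G3 downbeat m6
bar 9: v0=C3 v1=C4 downbeat P8
  -> R2 @ bar 1 tick 0 v(0, 1): C3/A3 M6 -> E3/E4 P8 similar
  -> R4 @ bar 3 tick 0 v(0, 1): F3/E4 M7 untreated
  -> R4 @ bar 6 tick 0 v(0, 1): B3/F4 TT untreated
  -> R7 @ bar 6 tick 0 v(1,): B3->F4 leap 6st
  -> R4 @ bar 6 tick 1 v(0, 1): B3/E5 P4 untreated
  -> R7 @ bar 6 tick 1 v(1,): F4->E5 leap 11st
  -> R4 @ bar 6 tick 3 v(0, 1): B3/F4 TT untreated
  -> R2 @ bar 7 tick 0 v(0, 1): B3/F4 TT -> C4/C5 P8 similar
  -> R7 @ bar 8 tick 0 v(0,): C4->B2 leap 13st
  -> R7 @ bar 8 tick 0 v(1,): A4->G3 leap 14st
  -> R4 @ bar 8 tick 3 v(0, 1): B2/F3 TT untreated
  -> R2 @ bar 9 tick 0 v(0, 1): B2/F3 TT -> C3/C4 P8 similar

(1, 0, R2, (0, 1))
(3, 0, R4, (0, 1))
(6, 0, R4, (0, 1))
(6, 0, R7, (1,))
(6, 1, R4, (0, 1))
(6, 1, R7, (1,))
(6, 3, R4, (0, 1))
(7, 0, R2, (0, 1))
(8, 0, R7, (0,))
(8, 0, R7, (1,))
(8, 3, R4, (0, 1))
(9, 0, R2, (0, 1))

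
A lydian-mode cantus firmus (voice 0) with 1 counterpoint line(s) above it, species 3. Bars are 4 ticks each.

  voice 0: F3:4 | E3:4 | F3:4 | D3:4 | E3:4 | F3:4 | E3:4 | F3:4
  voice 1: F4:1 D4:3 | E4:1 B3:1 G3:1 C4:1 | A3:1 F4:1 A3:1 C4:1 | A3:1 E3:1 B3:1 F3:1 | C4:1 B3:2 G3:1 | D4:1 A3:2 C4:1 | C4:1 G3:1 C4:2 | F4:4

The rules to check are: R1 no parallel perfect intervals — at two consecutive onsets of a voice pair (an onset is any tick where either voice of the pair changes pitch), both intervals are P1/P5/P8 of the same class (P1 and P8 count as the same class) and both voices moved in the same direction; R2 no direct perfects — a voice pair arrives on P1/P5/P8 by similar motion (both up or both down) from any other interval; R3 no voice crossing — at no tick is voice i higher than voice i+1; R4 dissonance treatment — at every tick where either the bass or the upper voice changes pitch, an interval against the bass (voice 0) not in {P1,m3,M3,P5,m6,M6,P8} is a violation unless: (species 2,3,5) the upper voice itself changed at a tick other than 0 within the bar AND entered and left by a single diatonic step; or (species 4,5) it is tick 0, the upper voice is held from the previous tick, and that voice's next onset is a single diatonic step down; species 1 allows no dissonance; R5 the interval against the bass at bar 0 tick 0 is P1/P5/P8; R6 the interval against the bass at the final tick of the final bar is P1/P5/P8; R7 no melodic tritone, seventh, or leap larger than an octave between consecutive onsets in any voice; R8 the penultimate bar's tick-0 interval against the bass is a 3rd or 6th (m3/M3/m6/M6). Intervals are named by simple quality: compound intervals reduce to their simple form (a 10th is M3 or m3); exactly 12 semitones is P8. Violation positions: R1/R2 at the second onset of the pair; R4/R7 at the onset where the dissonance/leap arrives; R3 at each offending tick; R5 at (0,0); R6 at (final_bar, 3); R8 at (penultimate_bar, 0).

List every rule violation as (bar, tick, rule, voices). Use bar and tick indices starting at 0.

bar 0: v0=F3 v1=F4 downbeat P8
bar 1: v0=E3 v1=E4 downbeat P8
bar 2: v0=F3 v1=A3 downbeat M3
bar 3: v0=D3 v1=A3 downbeat P5
bar 4: v0=E3 v1=C4 downbeat m6
bar 5: v0=F3 v1=D4 downbeat M6
bar 6: v0=E3 v1=C4 downbeat m6
bar 7: v0=F3 v1=F4 downbeat P8
  -> R1 @ bar 3 tick 0 v(0, 1): F3/C4 P5 -> D3/A3 P5 similar
  -> R4 @ bar 3 tick 1 v(0, 1): D3/E3 M2 untreated
  -> R7 @ bar 3 tick 3 v(1,): B3->F3 leap 6st
  -> R2 @ bar 7 tick 0 v(0, 1): E3/C4 m6 -> F3/F4 P8 similar

(3, 0, R1, (0, 1))
(3, 1, R4, (0, 1))
(3, 3, R7, (1,))
(7, 0, R2, (0, 1))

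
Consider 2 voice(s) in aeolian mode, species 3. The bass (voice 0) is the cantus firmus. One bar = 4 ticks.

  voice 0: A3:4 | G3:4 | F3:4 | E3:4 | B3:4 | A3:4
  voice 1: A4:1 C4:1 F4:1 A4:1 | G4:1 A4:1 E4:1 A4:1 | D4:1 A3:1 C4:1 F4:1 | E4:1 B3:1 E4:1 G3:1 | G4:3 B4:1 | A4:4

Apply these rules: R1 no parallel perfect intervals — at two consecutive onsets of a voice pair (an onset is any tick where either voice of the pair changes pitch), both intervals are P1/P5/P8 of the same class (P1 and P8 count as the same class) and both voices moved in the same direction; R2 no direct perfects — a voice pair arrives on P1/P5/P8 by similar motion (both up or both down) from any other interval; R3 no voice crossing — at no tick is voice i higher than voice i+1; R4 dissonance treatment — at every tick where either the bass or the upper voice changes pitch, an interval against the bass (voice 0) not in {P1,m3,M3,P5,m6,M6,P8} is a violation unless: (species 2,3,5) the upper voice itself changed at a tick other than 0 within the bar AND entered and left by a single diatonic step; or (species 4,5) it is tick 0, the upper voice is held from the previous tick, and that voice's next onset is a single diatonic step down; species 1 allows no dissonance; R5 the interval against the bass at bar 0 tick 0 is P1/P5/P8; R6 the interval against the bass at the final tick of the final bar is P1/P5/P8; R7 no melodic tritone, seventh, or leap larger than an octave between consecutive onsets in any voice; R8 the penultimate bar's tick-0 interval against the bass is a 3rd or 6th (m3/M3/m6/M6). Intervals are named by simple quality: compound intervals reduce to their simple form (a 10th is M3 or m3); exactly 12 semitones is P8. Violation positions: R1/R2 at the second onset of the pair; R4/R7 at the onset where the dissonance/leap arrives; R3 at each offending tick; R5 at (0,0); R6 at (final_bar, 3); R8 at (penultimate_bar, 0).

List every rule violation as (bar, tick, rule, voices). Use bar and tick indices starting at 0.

bar 0: v0=A3 v1=A4 downbeat P8
bar 1: v0=G3 v1=G4 downbeat P8
bar 2: v0=F3 v1=D4 downbeat M6
bar 3: v0=E3 v1=E4 downbeat P8
bar 4: v0=B3 v1=G4 downbeat m6
bar 5: v0=A3 v1=A4 downbeat P8
  -> R1 @ bar 1 tick 0 v(0, 1): A3/A4 P8 -> G3/G4 P8 similar
  -> R4 @ bar 1 tick 1 v(0, 1): G3/A4 M2 untreated
  -> R4 @ bar 1 tick 3 v(0, 1): G3/A4 M2 untreated
  -> R1 @ bar 3 tick 0 v(0, 1): F3/F4 P8 -> E3/E4 P8 similar
  -> R1 @ bar 5 tick 0 v(0, 1): B3/B4 P8 -> A3/A4 P8 similar

(1, 0, R1, (0, 1))
(1, 1, R4, (0, 1))
(1, 3, R4, (0, 1))
(3, 0, R1, (0, 1))
(5, 0, R1, (0, 1))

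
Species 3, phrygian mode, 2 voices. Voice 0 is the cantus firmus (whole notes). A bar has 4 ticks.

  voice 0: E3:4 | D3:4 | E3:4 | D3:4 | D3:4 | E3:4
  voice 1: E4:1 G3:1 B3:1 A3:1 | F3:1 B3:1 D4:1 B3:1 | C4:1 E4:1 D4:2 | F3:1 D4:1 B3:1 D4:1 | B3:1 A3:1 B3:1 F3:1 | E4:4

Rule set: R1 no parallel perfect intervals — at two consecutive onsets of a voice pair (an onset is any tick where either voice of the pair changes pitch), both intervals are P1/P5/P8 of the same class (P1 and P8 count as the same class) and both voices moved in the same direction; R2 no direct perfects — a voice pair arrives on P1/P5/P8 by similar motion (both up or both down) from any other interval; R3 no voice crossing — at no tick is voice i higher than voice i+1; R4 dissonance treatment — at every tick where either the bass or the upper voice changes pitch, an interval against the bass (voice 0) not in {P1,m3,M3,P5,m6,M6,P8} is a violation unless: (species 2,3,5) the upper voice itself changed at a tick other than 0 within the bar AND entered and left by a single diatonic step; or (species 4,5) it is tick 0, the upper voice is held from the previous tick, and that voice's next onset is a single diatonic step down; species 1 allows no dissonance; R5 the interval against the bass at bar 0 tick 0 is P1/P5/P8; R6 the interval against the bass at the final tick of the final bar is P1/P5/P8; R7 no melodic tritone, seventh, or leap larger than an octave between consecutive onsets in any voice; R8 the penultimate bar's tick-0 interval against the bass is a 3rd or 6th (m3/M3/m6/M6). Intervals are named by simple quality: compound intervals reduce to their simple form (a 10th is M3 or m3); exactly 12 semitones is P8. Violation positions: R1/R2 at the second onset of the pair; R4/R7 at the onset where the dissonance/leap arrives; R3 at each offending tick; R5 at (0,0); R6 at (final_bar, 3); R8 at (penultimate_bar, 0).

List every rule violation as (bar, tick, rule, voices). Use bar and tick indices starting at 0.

(0, 3, R4, (0, 1))
(1, 1, R7, (1,))
(2, 2, R4, (0, 1))
(4, 3, R7, (1,))
(5, 0, R2, (0, 1))
(5, 0, R7, (1,))

bar 0: v0=E3 v1=E4 downbeat P8
bar 1: v0=D3 v1=F3 downbeat m3
bar 2: v0=E3 v1=C4 downbeat m6
bar 3: v0=D3 v1=F3 downbeat m3
bar 4: v0=D3 v1=B3 downbeat M6
bar 5: v0=E3 v1=E4 downbeat P8
  -> R4 @ bar 0 tick 3 v(0, 1): E3/A3 P4 untreated
  -> R7 @ bar 1 tick 1 v(1,): F3->B3 leap 6st
  -> R4 @ bar 2 tick 2 v(0, 1): E3/D4 m7 untreated
  -> R7 @ bar 4 tick 3 v(1,): B3->F3 leap 6st
  -> R2 @ bar 5 tick 0 v(0, 1): D3/F3 m3 -> E3/E4 P8 similar
  -> R7 @ bar 5 tick 0 v(1,): F3->E4 leap 11st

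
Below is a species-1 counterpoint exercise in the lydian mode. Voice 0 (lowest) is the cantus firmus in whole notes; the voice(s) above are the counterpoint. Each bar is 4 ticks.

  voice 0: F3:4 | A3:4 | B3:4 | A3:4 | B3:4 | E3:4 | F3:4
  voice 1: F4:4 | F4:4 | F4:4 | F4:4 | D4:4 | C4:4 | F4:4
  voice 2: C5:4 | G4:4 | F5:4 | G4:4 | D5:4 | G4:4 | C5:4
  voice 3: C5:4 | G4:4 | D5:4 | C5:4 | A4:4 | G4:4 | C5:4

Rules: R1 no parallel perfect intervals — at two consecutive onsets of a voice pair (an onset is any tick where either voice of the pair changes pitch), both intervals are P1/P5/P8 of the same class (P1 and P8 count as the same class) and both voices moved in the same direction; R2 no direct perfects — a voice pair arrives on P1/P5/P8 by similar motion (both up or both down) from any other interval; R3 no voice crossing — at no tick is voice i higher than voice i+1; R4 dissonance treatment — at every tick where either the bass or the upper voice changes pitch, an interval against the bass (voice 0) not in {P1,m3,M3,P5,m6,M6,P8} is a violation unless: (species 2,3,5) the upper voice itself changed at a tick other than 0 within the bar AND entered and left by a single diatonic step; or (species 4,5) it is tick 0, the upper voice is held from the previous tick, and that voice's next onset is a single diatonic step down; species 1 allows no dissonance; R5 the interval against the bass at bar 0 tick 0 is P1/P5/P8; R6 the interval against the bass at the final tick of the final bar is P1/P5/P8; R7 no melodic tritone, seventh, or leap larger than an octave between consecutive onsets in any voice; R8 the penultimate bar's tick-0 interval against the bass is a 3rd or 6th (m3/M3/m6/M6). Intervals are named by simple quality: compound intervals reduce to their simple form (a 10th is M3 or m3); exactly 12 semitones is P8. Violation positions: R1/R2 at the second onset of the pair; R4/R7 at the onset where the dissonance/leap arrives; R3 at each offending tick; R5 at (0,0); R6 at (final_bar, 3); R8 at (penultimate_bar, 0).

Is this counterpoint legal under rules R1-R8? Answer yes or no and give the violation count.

No (27 violations)

bar 0: v0=F3 v1=F4 v2=C5 v3=C5 (P5)
bar 1: v0=A3 v1=F4 v2=G4 v3=G4 (m7)
bar 2: v0=B3 v1=F4 v2=F5 v3=D5 (m3)
bar 3: v0=A3 v1=F4 v2=G4 v3=C5 (m3)
bar 4: v0=B3 v1=D4 v2=D5 v3=A4 (m7)
bar 5: v0=E3 v1=C4 v2=G4 v3=G4 (m3)
bar 6: v0=F3 v1=F4 v2=C5 v3=C5 (P5)
  R1 @ bar1.0: C5/C5 P1 -> G4/G4 P1 similar
  R4 @ bar1.0: A3/G4 m7 untreated
  R4 @ bar1.0: A3/G4 m7 untreated
  R3 @ bar2.0: F5 above D5
  R4 @ bar2.0: B3/F4 TT untreated
  R4 @ bar2.0: B3/F5 TT untreated
  R7 @ bar2.0: G4->F5 leap 10st
  R3 @ bar2.1: F5 above D5
  R3 @ bar2.2: F5 above D5
  R3 @ bar2.3: F5 above D5
  R4 @ bar3.0: A3/G4 m7 untreated
  R7 @ bar3.0: F5->G4 leap 10st
  R1 @ bar4.0: F4/C5 P5 -> D4/A4 P5 similar
  R3 @ bar4.0: D5 above A4
  R4 @ bar4.0: B3/A4 m7 untreated
  R3 @ bar4.1: D5 above A4
  R3 @ bar4.2: D5 above A4
  R3 @ bar4.3: D5 above A4
  R1 @ bar5.0: D4/A4 P5 -> C4/G4 P5 similar
  R2 @ bar5.0: D4/D5 P8 -> C4/G4 P5 similar
  R2 @ bar5.0: D5/A4 P4 -> G4/G4 P1 similar
  R1 @ bar6.0: C4/G4 P5 -> F4/C5 P5 similar
  R1 @ bar6.0: C4/G4 P5 -> F4/C5 P5 similar
  R1 @ bar6.0: G4/G4 P1 -> C5/C5 P1 similar
  R2 @ bar6.0: E3/C4 m6 -> F3/F4 P8 similar
  R2 @ bar6.0: E3/G4 m3 -> F3/C5 P5 similar
  R2 @ bar6.0: E3/G4 m3 -> F3/C5 P5 similar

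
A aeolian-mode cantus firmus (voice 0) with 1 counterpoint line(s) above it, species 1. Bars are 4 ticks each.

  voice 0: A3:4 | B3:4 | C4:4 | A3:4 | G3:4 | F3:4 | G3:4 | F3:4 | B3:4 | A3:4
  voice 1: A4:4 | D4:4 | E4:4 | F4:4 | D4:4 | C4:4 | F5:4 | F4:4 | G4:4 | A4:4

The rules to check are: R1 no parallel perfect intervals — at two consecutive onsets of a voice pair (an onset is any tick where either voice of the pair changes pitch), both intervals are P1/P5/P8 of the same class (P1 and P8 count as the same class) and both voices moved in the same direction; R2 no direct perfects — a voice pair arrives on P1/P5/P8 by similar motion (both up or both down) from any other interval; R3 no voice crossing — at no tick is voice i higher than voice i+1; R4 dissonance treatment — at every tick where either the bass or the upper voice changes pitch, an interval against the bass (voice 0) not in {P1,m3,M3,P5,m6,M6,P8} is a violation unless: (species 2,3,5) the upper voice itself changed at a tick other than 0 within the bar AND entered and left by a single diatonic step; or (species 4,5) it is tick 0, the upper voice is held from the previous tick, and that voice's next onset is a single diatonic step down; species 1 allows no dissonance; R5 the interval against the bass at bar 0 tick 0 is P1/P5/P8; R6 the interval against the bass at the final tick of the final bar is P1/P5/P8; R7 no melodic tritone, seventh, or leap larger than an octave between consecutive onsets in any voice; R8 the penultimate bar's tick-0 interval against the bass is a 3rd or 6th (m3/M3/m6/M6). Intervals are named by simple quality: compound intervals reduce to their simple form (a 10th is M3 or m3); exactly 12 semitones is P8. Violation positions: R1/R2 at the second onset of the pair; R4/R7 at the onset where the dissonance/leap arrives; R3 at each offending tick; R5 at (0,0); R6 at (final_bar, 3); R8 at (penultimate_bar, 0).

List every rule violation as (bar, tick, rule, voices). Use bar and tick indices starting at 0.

bar 0: v0=A3 v1=A4 downbeat P8
bar 1: v0=B3 v1=D4 downbeat m3
bar 2: v0=C4 v1=E4 downbeat M3
bar 3: v0=A3 v1=F4 downbeat m6
bar 4: v0=G3 v1=D4 downbeat P5
bar 5: v0=F3 v1=C4 downbeat P5
bar 6: v0=G3 v1=F5 downbeat m7
bar 7: v0=F3 v1=F4 downbeat P8
bar 8: v0=B3 v1=G4 downbeat m6
bar 9: v0=A3 v1=A4 downbeat P8
  -> R2 @ bar 4 tick 0 v(0, 1): A3/F4 m6 -> G3/D4 P5 similar
  -> R1 @ bar 5 tick 0 v(0, 1): G3/D4 P5 -> F3/C4 P5 similar
  -> R4 @ bar 6 tick 0 v(0, 1): G3/F5 m7 untreated
  -> R7 @ bar 6 tick 0 v(1,): C4->F5 leap 17st
  -> R2 @ bar 7 tick 0 v(0, 1): G3/F5 m7 -> F3/F4 P8 similar
  -> R7 @ bar 8 tick 0 v(0,): F3->B3 leap 6st

(4, 0, R2, (0, 1))
(5, 0, R1, (0, 1))
(6, 0, R4, (0, 1))
(6, 0, R7, (1,))
(7, 0, R2, (0, 1))
(8, 0, R7, (0,))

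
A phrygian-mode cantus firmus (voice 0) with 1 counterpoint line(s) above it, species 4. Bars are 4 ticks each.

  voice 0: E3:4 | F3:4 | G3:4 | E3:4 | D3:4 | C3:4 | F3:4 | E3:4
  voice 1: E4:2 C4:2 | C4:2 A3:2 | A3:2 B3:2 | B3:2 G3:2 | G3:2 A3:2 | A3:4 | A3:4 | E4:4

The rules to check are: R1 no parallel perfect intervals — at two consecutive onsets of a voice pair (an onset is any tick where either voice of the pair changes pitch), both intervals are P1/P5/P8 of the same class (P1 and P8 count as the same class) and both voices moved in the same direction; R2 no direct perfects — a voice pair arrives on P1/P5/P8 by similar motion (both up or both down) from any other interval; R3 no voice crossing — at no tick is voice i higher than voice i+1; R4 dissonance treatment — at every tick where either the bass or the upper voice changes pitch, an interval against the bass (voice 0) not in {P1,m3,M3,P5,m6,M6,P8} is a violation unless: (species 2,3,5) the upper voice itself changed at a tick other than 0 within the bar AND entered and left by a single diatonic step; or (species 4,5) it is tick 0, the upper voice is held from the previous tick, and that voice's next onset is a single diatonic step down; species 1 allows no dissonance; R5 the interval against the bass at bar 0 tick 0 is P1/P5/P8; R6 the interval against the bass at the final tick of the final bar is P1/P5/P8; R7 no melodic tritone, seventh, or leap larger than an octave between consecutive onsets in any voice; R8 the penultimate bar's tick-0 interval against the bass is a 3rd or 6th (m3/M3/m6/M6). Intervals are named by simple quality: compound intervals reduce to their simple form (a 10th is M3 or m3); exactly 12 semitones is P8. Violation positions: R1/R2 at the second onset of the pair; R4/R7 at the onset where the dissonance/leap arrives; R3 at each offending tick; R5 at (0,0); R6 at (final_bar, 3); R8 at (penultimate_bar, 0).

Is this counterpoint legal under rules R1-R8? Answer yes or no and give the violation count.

No (2 violations)

bar 0: v0=E3 v1=E4 (P8)
bar 1: v0=F3 v1=C4 (P5)
bar 2: v0=G3 v1=A3 (M2)
bar 3: v0=E3 v1=B3 (P5)
bar 4: v0=D3 v1=G3 (P4)
bar 5: v0=C3 v1=A3 (M6)
bar 6: v0=F3 v1=A3 (M3)
bar 7: v0=E3 v1=E4 (P8)
  R4 @ bar2.0: G3/A3 M2 untreated
  R4 @ bar4.0: D3/G3 P4 untreated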